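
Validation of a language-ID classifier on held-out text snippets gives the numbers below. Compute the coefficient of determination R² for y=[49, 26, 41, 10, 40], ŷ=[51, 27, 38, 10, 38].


ȳ = 33.2
SS_res = Σ(y-ŷ)² = 18
SS_tot = Σ(y-ȳ)² = 946.8
R² = 1 - SS_res/SS_tot = 1 - 0.019 = 0.981

0.981


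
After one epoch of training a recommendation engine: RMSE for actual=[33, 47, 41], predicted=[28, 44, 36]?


MSE = 59/3 = 19.6667
RMSE = √(59/3) = 4.4347

4.4347


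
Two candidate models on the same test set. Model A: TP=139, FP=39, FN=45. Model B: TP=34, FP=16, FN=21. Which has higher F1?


Model A: P=139/178=0.7809, R=139/184=0.7554, F1=2PR/(P+R)=2TP/(2TP+FP+FN)=278/362=0.768
Model B: P=34/50=0.68, R=34/55=0.6182, F1=2PR/(P+R)=2TP/(2TP+FP+FN)=68/105=0.6476
0.768 > 0.6476 → Model A

Model A


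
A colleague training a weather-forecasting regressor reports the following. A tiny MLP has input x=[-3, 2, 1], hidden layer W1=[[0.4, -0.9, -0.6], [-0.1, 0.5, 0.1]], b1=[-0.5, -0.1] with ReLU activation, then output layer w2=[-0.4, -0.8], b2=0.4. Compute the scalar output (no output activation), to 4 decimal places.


z1[0] = (0.4)·(-3) + (-0.9)·(2) + (-0.6)·(1) - 0.5 = -4.1
z1[1] = (-0.1)·(-3) + (0.5)·(2) + (0.1)·(1) - 0.1 = 1.3
h = ReLU(z1) = [0.0, 1.3]
output = (-0.4)·(0.0) + (-0.8)·(1.3) + 0.4 = -0.64

-0.64


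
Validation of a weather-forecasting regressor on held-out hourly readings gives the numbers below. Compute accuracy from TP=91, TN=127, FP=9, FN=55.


Accuracy = (TP+TN)/(TP+TN+FP+FN)
= (91+127)/(282)
= 218/282 = 77.3%

77.3%


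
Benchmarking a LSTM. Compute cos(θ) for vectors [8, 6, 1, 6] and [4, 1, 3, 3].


A·B = 8·4 + 6·1 + 1·3 + 6·3 = 59
‖A‖ = √137 = 11.7047, ‖B‖ = √35 = 5.9161
cos = 59/(√137·√35) = 59/√4795 = 0.852

0.852


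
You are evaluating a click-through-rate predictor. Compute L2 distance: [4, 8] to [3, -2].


d = √((4-3)² + (8+ 2)²)
  = √(1 + 100)
  = √101 = 10.0499

10.0499


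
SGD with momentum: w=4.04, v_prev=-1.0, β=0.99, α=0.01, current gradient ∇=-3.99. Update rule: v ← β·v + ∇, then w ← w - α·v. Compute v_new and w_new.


v_new = 0.99·-1.0 - 3.99 = -0.99 - 3.99 = -4.98
w_new = 4.04 - 0.01·-4.98 = 4.04 + 0.0498 = 4.0898

v_new=-4.98, w_new=4.0898


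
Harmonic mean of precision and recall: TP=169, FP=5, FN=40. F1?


Precision = 169/174 = 0.9713
Recall = 169/209 = 0.8086
F1 = 2·P·R/(P+R) = 2·TP/(2·TP+FP+FN) = 338/(338+5+40) = 338/383 = 0.8825

0.8825


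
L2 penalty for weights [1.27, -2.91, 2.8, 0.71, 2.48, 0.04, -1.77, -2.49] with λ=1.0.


‖w‖₂² = (1.27)² + (-2.91)² + (2.8)² + (0.71)² + (2.48)² + (0.04)² + (-1.77)² + (-2.49)²
     = 1.6129 + 8.4681 + 7.84 + 0.5041 + 6.1504 + 0.0016 + 3.1329 + 6.2001
     = 33.9101
λ·‖w‖₂² = 1.0·33.9101 = 33.9101

33.9101


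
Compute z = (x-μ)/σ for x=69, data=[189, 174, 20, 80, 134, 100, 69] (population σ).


μ = 109.4286, σ = 55.667
z = (69 - 109.4286)/55.667 = -0.7263

-0.7263


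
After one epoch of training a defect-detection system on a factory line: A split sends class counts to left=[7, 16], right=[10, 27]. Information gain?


Parent = [17, 43], H_parent = 0.86
H_left = 0.8865 (n=23), H_right = 0.8419 (n=37)
H_children = (23/60)·0.8865 + (37/60)·0.8419 = 0.859
IG = 0.86 - 0.859 = 0.001

0.001


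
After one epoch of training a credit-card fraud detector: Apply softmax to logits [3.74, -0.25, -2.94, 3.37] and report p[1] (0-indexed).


Exponentials: e^3.74=42.098, e^-0.25=0.7788, e^-2.94=0.0529, e^3.37=29.0785
Sum = 72.0082
Softmax = [0.5846, 0.0108, 0.0007, 0.4038]
p[1] = 0.7788/72.0082 = 0.0108

0.0108


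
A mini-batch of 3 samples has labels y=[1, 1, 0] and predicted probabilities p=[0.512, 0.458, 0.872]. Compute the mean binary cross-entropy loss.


L[0] = -ln(0.512) = 0.6694
L[1] = -ln(0.458) = 0.7809
L[2] = -ln(1-0.872) = -ln(0.128) = 2.0557
mean = (0.6694 + 0.7809 + 2.0557)/3 = 1.1687

1.1687


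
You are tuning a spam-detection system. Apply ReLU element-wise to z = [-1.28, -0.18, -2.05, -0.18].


ReLU(-1.28) = max(0, -1.28) = 0.0
ReLU(-0.18) = max(0, -0.18) = 0.0
ReLU(-2.05) = max(0, -2.05) = 0.0
ReLU(-0.18) = max(0, -0.18) = 0.0
result = [0.0, 0.0, 0.0, 0.0]

[0.0, 0.0, 0.0, 0.0]


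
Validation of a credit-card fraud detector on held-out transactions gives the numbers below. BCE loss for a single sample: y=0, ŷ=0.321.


BCE = -[y·ln(p) + (1-y)·ln(1-p)]
= -0 - 1·ln(1-0.321)
= -ln(0.679) = 0.3871

0.3871


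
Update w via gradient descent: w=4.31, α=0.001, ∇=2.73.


w_new = w - α·∇
= 4.31 - 0.001·2.73
= 4.31 - 0.00273
= 4.30727

4.30727


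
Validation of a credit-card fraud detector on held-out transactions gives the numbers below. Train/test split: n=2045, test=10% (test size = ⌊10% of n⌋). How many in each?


Test = ⌊2045·10/100⌋ = 204
Train = 2045 - 204 = 1841

Train: 1841, Test: 204


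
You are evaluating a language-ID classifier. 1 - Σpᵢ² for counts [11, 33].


Probabilities: [11/44, 33/44] ≈ [0.25, 0.75]
Σpᵢ² = (121 + 1089)/44² = 1210/1936
Gini = 1 - Σpᵢ² = 1 - 1210/1936 = 0.375

0.375


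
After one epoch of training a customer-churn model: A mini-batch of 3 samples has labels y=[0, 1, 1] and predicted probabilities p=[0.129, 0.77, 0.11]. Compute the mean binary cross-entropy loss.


L[0] = -ln(1-0.129) = -ln(0.871) = 0.1381
L[1] = -ln(0.77) = 0.2614
L[2] = -ln(0.11) = 2.2073
mean = (0.1381 + 0.2614 + 2.2073)/3 = 0.8689

0.8689


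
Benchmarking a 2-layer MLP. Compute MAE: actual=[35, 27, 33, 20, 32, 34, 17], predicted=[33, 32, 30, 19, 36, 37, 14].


Absolute errors: |35-33|=2, |27-32|=5, |33-30|=3, |20-19|=1, |32-36|=4, |34-37|=3, |17-14|=3
Sum = 21
MAE = 21/7 = 3

3


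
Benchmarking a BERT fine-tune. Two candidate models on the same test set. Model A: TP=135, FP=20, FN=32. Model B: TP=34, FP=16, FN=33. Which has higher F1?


Model A: P=135/155=0.871, R=135/167=0.8084, F1=2PR/(P+R)=2TP/(2TP+FP+FN)=270/322=0.8385
Model B: P=34/50=0.68, R=34/67=0.5075, F1=2PR/(P+R)=2TP/(2TP+FP+FN)=68/117=0.5812
0.8385 > 0.5812 → Model A

Model A


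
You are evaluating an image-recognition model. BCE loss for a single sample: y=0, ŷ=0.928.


BCE = -[y·ln(p) + (1-y)·ln(1-p)]
= -0 - 1·ln(1-0.928)
= -ln(0.072) = 2.6311

2.6311


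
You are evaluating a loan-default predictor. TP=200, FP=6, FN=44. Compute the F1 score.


Precision = 200/206 = 0.9709
Recall = 200/244 = 0.8197
F1 = 2·P·R/(P+R) = 2·TP/(2·TP+FP+FN) = 400/(400+6+44) = 400/450 = 0.8889

0.8889


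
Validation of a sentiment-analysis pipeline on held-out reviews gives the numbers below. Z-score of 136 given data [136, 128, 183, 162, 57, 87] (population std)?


μ = 125.5, σ = 42.68
z = (136 - 125.5)/42.68 = 0.246

0.246


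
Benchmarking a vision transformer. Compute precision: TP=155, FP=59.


Precision = TP/(TP+FP)
= 155/(155+59)
= 155/214 = 72.43%

72.43%


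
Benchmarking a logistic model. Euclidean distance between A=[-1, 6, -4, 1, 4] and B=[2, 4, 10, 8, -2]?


d = √((-1-2)² + (6-4)² + (-4-10)² + (1-8)² + (4+ 2)²)
  = √(9 + 4 + 196 + 49 + 36)
  = √294 = 17.1464

17.1464


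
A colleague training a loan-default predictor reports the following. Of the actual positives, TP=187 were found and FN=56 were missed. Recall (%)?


Recall = TP/(TP+FN)
= 187/(187+56)
= 187/243 = 76.95%

76.95%


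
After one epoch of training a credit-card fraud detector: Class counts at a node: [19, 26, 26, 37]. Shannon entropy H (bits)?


Probabilities: [19/108, 26/108, 26/108, 37/108] ≈ [0.1759, 0.2407, 0.2407, 0.3426]
H = -((19/108)·log₂(19/108) + (26/108)·log₂(26/108) + (26/108)·log₂(26/108) + (37/108)·log₂(37/108))
  = 1.9597 bits

1.9597 bits


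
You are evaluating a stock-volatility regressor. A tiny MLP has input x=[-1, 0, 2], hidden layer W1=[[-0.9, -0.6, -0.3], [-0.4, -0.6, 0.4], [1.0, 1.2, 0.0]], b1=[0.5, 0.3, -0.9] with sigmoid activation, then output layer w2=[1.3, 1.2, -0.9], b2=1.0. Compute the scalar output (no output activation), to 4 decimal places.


z1[0] = (-0.9)·(-1) + (-0.6)·(0) + (-0.3)·(2) + 0.5 = 0.8
z1[1] = (-0.4)·(-1) + (-0.6)·(0) + (0.4)·(2) + 0.3 = 1.5
z1[2] = (1.0)·(-1) + (1.2)·(0) + (0.0)·(2) - 0.9 = -1.9
h = sigmoid(z1) = [0.69, 0.8176, 0.1301]
output = (1.3)·(0.69) + (1.2)·(0.8176) + (-0.9)·(0.1301) + 1.0 = 2.761

2.761


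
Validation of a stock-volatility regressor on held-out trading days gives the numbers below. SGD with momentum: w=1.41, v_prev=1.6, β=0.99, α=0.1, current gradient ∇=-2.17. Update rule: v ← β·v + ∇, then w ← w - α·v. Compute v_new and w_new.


v_new = 0.99·1.6 - 2.17 = 1.584 - 2.17 = -0.586
w_new = 1.41 - 0.1·-0.586 = 1.41 + 0.0586 = 1.4686

v_new=-0.586, w_new=1.4686


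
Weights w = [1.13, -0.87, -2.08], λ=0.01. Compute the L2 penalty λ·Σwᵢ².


‖w‖₂² = (1.13)² + (-0.87)² + (-2.08)²
     = 1.2769 + 0.7569 + 4.3264
     = 6.3602
λ·‖w‖₂² = 0.01·6.3602 = 0.063602

0.063602


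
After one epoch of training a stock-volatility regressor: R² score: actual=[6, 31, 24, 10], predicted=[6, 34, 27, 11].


ȳ = 17.75
SS_res = Σ(y-ŷ)² = 19
SS_tot = Σ(y-ȳ)² = 412.75
R² = 1 - SS_res/SS_tot = 1 - 0.046 = 0.954

0.954


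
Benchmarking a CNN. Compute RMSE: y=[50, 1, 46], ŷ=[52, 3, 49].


MSE = 17/3 = 5.6667
RMSE = √(17/3) = 2.3805

2.3805


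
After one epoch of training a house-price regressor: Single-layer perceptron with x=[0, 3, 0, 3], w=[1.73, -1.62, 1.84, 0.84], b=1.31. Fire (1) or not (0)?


z = (0)·(1.73) + (3)·(-1.62) + (0)·(1.84) + (3)·(0.84) + 1.31
  = -1.03
step(z) = 0 (z<0)

0


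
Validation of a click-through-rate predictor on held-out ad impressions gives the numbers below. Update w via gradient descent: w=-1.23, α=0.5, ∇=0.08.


w_new = w - α·∇
= -1.23 - 0.5·0.08
= -1.23 - 0.04
= -1.27

-1.27


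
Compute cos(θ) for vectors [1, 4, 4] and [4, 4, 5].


A·B = 1·4 + 4·4 + 4·5 = 40
‖A‖ = √33 = 5.7446, ‖B‖ = √57 = 7.5498
cos = 40/(√33·√57) = 40/√1881 = 0.9223

0.9223


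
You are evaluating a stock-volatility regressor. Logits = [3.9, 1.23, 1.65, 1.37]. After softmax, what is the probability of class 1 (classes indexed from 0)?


Exponentials: e^3.9=49.4024, e^1.23=3.4212, e^1.65=5.207, e^1.37=3.9354
Sum = 61.966
Softmax = [0.7973, 0.0552, 0.084, 0.0635]
p[1] = 3.4212/61.966 = 0.0552

0.0552


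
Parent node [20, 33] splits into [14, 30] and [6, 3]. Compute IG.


Parent = [20, 33], H_parent = 0.9562
H_left = 0.9024 (n=44), H_right = 0.9183 (n=9)
H_children = (44/53)·0.9024 + (9/53)·0.9183 = 0.9051
IG = 0.9562 - 0.9051 = 0.0511

0.0511


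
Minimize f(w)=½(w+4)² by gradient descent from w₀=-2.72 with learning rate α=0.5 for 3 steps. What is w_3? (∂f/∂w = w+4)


step 1: grad = -2.72+4 = 1.28; w = -2.72 - 0.5·(1.28) = -3.36
step 2: grad = -3.36+4 = 0.64; w = -3.36 - 0.5·(0.64) = -3.68
step 3: grad = -3.68+4 = 0.32; w = -3.68 - 0.5·(0.32) = -3.84

-3.84


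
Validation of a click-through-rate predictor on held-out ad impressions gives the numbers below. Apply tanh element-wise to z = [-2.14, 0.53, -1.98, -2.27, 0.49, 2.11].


tanh(-2.14) = -0.9727
tanh(0.53) = 0.4854
tanh(-1.98) = -0.9626
tanh(-2.27) = -0.9789
tanh(0.49) = 0.4542
tanh(2.11) = 0.971
result = [-0.9727, 0.4854, -0.9626, -0.9789, 0.4542, 0.971]

[-0.9727, 0.4854, -0.9626, -0.9789, 0.4542, 0.971]


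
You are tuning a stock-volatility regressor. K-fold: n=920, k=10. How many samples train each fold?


Fold size = 920/10 = 92
Training per fold = 920 - 92 = 828

828


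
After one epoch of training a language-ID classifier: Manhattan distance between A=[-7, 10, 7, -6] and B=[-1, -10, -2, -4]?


d = |-7+ 1| + |10+ 10| + |7+ 2| + |-6+ 4|
  = 6 + 20 + 9 + 2
  = 37

37


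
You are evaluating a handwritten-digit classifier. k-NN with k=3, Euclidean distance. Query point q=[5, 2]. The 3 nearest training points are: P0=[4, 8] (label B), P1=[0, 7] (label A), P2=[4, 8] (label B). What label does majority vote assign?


d(q,P0) = 6.0828  (label B)
d(q,P1) = 7.0711  (label A)
d(q,P2) = 6.0828  (label B)
Votes: A=1, B=2
Majority → B

B


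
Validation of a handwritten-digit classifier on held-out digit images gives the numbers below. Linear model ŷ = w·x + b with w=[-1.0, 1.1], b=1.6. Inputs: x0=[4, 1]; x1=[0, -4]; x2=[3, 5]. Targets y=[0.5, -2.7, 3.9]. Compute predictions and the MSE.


ŷ0 = (-1.0)·(4) + (1.1)·(1) + 1.6 = -1.3
ŷ1 = (-1.0)·(0) + (1.1)·(-4) + 1.6 = -2.8
ŷ2 = (-1.0)·(3) + (1.1)·(5) + 1.6 = 4.1
errors² = [3.24, 0.01, 0.04]
MSE = 3.2900/3 = 1.0967

1.0967


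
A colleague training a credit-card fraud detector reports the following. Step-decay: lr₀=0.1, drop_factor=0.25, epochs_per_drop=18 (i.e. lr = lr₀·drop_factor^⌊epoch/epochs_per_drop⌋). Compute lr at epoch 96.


n_drops = ⌊96/18⌋ = 5
lr = 0.1·0.25^5 = 0.1·0.0009765625 = 0.00009765625

0.00009765625


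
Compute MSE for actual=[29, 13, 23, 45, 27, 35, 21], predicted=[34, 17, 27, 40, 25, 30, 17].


Squared errors: (29-34)²=25, (13-17)²=16, (23-27)²=16, (45-40)²=25, (27-25)²=4, (35-30)²=25, (21-17)²=16
Sum = 127
MSE = 127/7 = 127/7

127/7


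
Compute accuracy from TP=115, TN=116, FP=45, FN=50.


Accuracy = (TP+TN)/(TP+TN+FP+FN)
= (115+116)/(326)
= 231/326 = 70.86%

70.86%


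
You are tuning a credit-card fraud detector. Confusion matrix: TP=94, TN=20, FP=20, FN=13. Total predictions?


Total = TP + TN + FP + FN
= 94 + 20 + 20 + 13
= 147
(Predicted positive: 114, predicted negative: 33)

147


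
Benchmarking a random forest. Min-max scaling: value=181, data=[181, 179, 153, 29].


min=29, max=181
(181-29)/(181-29) = 152/152 = 1.0

1.0


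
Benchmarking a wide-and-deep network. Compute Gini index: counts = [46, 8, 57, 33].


Probabilities: [46/144, 8/144, 57/144, 33/144] ≈ [0.3194, 0.0556, 0.3958, 0.2292]
Σpᵢ² = (2116 + 64 + 3249 + 1089)/144² = 6518/20736
Gini = 1 - Σpᵢ² = 1 - 6518/20736 = 0.6857

0.6857


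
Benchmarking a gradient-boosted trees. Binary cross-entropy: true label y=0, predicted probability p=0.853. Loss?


BCE = -[y·ln(p) + (1-y)·ln(1-p)]
= -0 - 1·ln(1-0.853)
= -ln(0.147) = 1.9173

1.9173


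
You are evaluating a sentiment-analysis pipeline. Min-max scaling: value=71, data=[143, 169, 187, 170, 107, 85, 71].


min=71, max=187
(71-71)/(187-71) = 0/116 = 0.0

0.0


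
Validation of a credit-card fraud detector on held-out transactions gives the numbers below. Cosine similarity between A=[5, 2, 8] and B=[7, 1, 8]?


A·B = 5·7 + 2·1 + 8·8 = 101
‖A‖ = √93 = 9.6437, ‖B‖ = √114 = 10.6771
cos = 101/(√93·√114) = 101/√10602 = 0.9809

0.9809


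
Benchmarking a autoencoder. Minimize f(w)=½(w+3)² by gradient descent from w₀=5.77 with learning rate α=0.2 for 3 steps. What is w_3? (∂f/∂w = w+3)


step 1: grad = 5.77+3 = 8.77; w = 5.77 - 0.2·(8.77) = 4.016
step 2: grad = 4.016+3 = 7.016; w = 4.016 - 0.2·(7.016) = 2.6128
step 3: grad = 2.6128+3 = 5.6128; w = 2.6128 - 0.2·(5.6128) = 1.49024

1.49024


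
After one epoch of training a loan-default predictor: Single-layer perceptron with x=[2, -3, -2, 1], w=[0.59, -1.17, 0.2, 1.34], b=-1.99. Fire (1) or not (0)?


z = (2)·(0.59) + (-3)·(-1.17) + (-2)·(0.2) + (1)·(1.34) - 1.99
  = 3.64
step(z) = 1 (z≥0)

1


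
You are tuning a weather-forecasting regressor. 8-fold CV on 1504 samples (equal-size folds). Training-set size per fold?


Fold size = 1504/8 = 188
Training per fold = 1504 - 188 = 1316

1316


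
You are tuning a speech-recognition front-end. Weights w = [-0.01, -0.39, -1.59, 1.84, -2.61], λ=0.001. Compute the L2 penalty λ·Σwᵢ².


‖w‖₂² = (-0.01)² + (-0.39)² + (-1.59)² + (1.84)² + (-2.61)²
     = 0.0001 + 0.1521 + 2.5281 + 3.3856 + 6.8121
     = 12.878
λ·‖w‖₂² = 0.001·12.878 = 0.012878

0.012878


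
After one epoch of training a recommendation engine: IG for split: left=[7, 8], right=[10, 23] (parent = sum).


Parent = [17, 31], H_parent = 0.9377
H_left = 0.9968 (n=15), H_right = 0.885 (n=33)
H_children = (15/48)·0.9968 + (33/48)·0.885 = 0.9199
IG = 0.9377 - 0.9199 = 0.0178

0.0178


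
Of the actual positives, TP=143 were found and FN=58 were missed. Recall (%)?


Recall = TP/(TP+FN)
= 143/(143+58)
= 143/201 = 71.14%

71.14%


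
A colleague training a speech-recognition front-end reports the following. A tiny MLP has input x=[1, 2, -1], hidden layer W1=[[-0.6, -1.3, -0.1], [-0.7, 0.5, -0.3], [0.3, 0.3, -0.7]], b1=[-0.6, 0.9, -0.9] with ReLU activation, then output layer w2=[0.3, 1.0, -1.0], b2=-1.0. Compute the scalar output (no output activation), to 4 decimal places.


z1[0] = (-0.6)·(1) + (-1.3)·(2) + (-0.1)·(-1) - 0.6 = -3.7
z1[1] = (-0.7)·(1) + (0.5)·(2) + (-0.3)·(-1) + 0.9 = 1.5
z1[2] = (0.3)·(1) + (0.3)·(2) + (-0.7)·(-1) - 0.9 = 0.7
h = ReLU(z1) = [0.0, 1.5, 0.7]
output = (0.3)·(0.0) + (1.0)·(1.5) + (-1.0)·(0.7) - 1.0 = -0.2

-0.2


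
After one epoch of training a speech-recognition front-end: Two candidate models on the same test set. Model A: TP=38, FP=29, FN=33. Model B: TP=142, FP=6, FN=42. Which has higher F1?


Model A: P=38/67=0.5672, R=38/71=0.5352, F1=2PR/(P+R)=2TP/(2TP+FP+FN)=76/138=0.5507
Model B: P=142/148=0.9595, R=142/184=0.7717, F1=2PR/(P+R)=2TP/(2TP+FP+FN)=284/332=0.8554
0.5507 < 0.8554 → Model B

Model B


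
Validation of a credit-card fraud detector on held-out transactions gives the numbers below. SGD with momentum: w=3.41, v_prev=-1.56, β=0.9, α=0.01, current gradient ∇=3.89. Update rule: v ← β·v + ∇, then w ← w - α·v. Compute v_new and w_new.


v_new = 0.9·-1.56 + 3.89 = -1.404 + 3.89 = 2.486
w_new = 3.41 - 0.01·2.486 = 3.41 - 0.02486 = 3.38514

v_new=2.486, w_new=3.38514


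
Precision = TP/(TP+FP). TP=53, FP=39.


Precision = TP/(TP+FP)
= 53/(53+39)
= 53/92 = 57.61%

57.61%


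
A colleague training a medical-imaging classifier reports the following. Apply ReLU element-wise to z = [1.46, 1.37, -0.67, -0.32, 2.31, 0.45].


ReLU(1.46) = max(0, 1.46) = 1.46
ReLU(1.37) = max(0, 1.37) = 1.37
ReLU(-0.67) = max(0, -0.67) = 0.0
ReLU(-0.32) = max(0, -0.32) = 0.0
ReLU(2.31) = max(0, 2.31) = 2.31
ReLU(0.45) = max(0, 0.45) = 0.45
result = [1.46, 1.37, 0.0, 0.0, 2.31, 0.45]

[1.46, 1.37, 0.0, 0.0, 2.31, 0.45]


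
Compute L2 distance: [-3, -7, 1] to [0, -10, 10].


d = √((-3-0)² + (-7+ 10)² + (1-10)²)
  = √(9 + 9 + 81)
  = √99 = 9.9499

9.9499


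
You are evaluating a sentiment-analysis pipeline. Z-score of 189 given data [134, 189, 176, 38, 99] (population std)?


μ = 127.2, σ = 54.7701
z = (189 - 127.2)/54.7701 = 1.1284

1.1284


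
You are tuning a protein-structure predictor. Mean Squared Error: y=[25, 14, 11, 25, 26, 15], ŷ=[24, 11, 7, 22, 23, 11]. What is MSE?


Squared errors: (25-24)²=1, (14-11)²=9, (11-7)²=16, (25-22)²=9, (26-23)²=9, (15-11)²=16
Sum = 60
MSE = 60/6 = 10

10


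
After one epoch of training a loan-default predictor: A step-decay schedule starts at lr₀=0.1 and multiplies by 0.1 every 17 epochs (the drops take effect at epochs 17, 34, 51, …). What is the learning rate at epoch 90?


n_drops = ⌊90/17⌋ = 5
lr = 0.1·0.1^5 = 0.1·0.00001 = 0.000001

0.000001


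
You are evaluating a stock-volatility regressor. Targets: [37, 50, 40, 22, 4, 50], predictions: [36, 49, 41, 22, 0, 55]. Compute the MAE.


Absolute errors: |37-36|=1, |50-49|=1, |40-41|=1, |22-22|=0, |4-0|=4, |50-55|=5
Sum = 12
MAE = 12/6 = 2

2


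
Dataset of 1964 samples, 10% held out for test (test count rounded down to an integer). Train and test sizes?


Test = ⌊1964·10/100⌋ = 196
Train = 1964 - 196 = 1768

Train: 1768, Test: 196


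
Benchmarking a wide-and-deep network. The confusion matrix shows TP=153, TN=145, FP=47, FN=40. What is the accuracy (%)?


Accuracy = (TP+TN)/(TP+TN+FP+FN)
= (153+145)/(385)
= 298/385 = 77.4%

77.4%


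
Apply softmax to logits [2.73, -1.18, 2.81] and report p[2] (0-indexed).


Exponentials: e^2.73=15.3329, e^-1.18=0.3073, e^2.81=16.6099
Sum = 32.2501
Softmax = [0.4754, 0.0095, 0.515]
p[2] = 16.6099/32.2501 = 0.515

0.515


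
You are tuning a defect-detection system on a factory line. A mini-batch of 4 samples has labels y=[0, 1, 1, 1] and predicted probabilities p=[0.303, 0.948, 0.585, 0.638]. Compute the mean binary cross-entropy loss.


L[0] = -ln(1-0.303) = -ln(0.697) = 0.361
L[1] = -ln(0.948) = 0.0534
L[2] = -ln(0.585) = 0.5361
L[3] = -ln(0.638) = 0.4494
mean = (0.361 + 0.0534 + 0.5361 + 0.4494)/4 = 0.35

0.35


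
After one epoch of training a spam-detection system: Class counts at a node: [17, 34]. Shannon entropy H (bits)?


Probabilities: [17/51, 34/51] ≈ [0.3333, 0.6667]
H = -((17/51)·log₂(17/51) + (34/51)·log₂(34/51))
  = 0.9183 bits

0.9183 bits


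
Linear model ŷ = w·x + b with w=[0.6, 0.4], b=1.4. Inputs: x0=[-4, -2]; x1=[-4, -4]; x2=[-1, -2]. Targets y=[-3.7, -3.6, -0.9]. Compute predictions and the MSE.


ŷ0 = (0.6)·(-4) + (0.4)·(-2) + 1.4 = -1.8
ŷ1 = (0.6)·(-4) + (0.4)·(-4) + 1.4 = -2.6
ŷ2 = (0.6)·(-1) + (0.4)·(-2) + 1.4 = 0.0
errors² = [3.61, 1.0, 0.81]
MSE = 5.4200/3 = 1.8067

1.8067


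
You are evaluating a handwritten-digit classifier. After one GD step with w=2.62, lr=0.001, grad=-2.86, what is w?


w_new = w - α·∇
= 2.62 - 0.001·-2.86
= 2.62 + 0.00286
= 2.62286

2.62286


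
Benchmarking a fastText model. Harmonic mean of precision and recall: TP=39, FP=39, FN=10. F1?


Precision = 39/78 = 0.5
Recall = 39/49 = 0.7959
F1 = 2·P·R/(P+R) = 2·TP/(2·TP+FP+FN) = 78/(78+39+10) = 78/127 = 0.6142

0.6142


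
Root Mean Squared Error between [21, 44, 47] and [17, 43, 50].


MSE = 26/3 = 8.6667
RMSE = √(26/3) = 2.9439

2.9439


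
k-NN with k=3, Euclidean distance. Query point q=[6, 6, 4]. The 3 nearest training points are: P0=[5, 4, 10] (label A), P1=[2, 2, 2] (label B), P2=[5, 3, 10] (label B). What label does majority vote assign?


d(q,P0) = 6.4031  (label A)
d(q,P1) = 6.0  (label B)
d(q,P2) = 6.7823  (label B)
Votes: A=1, B=2
Majority → B

B


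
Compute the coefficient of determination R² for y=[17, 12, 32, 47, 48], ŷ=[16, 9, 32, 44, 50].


ȳ = 31.2
SS_res = Σ(y-ŷ)² = 23
SS_tot = Σ(y-ȳ)² = 1102.8
R² = 1 - SS_res/SS_tot = 1 - 0.0209 = 0.9791

0.9791


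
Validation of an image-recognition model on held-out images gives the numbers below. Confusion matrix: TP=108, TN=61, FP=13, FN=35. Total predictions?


Total = TP + TN + FP + FN
= 108 + 61 + 13 + 35
= 217
(Predicted positive: 121, predicted negative: 96)

217


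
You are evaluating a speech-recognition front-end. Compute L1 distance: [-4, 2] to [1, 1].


d = |-4-1| + |2-1|
  = 5 + 1
  = 6

6


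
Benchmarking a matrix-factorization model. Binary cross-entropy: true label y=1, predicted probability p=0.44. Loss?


BCE = -[y·ln(p) + (1-y)·ln(1-p)]
= -1·ln(0.44) - 0
= -ln(0.44) = 0.821

0.821


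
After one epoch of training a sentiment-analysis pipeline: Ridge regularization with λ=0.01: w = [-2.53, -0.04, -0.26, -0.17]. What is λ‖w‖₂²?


‖w‖₂² = (-2.53)² + (-0.04)² + (-0.26)² + (-0.17)²
     = 6.4009 + 0.0016 + 0.0676 + 0.0289
     = 6.499
λ·‖w‖₂² = 0.01·6.499 = 0.06499

0.06499


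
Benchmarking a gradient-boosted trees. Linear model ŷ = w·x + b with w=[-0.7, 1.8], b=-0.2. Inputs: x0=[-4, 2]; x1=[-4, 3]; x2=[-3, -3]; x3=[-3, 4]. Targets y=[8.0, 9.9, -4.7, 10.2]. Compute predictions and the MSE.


ŷ0 = (-0.7)·(-4) + (1.8)·(2) - 0.2 = 6.2
ŷ1 = (-0.7)·(-4) + (1.8)·(3) - 0.2 = 8.0
ŷ2 = (-0.7)·(-3) + (1.8)·(-3) - 0.2 = -3.5
ŷ3 = (-0.7)·(-3) + (1.8)·(4) - 0.2 = 9.1
errors² = [3.24, 3.61, 1.44, 1.21]
MSE = 9.5000/4 = 2.375

2.375


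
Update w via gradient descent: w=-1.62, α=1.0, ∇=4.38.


w_new = w - α·∇
= -1.62 - 1.0·4.38
= -1.62 - 4.38
= -6

-6


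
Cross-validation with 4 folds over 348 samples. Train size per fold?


Fold size = 348/4 = 87
Training per fold = 348 - 87 = 261

261


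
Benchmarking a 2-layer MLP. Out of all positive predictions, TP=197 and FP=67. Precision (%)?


Precision = TP/(TP+FP)
= 197/(197+67)
= 197/264 = 74.62%

74.62%


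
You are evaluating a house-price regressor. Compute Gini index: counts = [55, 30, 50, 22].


Probabilities: [55/157, 30/157, 50/157, 22/157] ≈ [0.3503, 0.1911, 0.3185, 0.1401]
Σpᵢ² = (3025 + 900 + 2500 + 484)/157² = 6909/24649
Gini = 1 - Σpᵢ² = 1 - 6909/24649 = 0.7197

0.7197


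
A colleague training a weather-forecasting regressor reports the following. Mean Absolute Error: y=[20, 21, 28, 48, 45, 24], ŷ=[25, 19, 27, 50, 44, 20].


Absolute errors: |20-25|=5, |21-19|=2, |28-27|=1, |48-50|=2, |45-44|=1, |24-20|=4
Sum = 15
MAE = 15/6 = 5/2

5/2


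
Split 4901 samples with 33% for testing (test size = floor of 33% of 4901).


Test = ⌊4901·33/100⌋ = 1617
Train = 4901 - 1617 = 3284

Train: 3284, Test: 1617


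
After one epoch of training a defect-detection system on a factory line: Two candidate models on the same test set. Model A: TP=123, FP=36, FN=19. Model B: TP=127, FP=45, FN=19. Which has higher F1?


Model A: P=123/159=0.7736, R=123/142=0.8662, F1=2PR/(P+R)=2TP/(2TP+FP+FN)=246/301=0.8173
Model B: P=127/172=0.7384, R=127/146=0.8699, F1=2PR/(P+R)=2TP/(2TP+FP+FN)=254/318=0.7987
0.8173 > 0.7987 → Model A

Model A


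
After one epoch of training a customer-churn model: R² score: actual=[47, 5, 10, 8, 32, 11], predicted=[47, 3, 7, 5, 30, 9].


ȳ = 18.8333
SS_res = Σ(y-ŷ)² = 30
SS_tot = Σ(y-ȳ)² = 1414.83
R² = 1 - SS_res/SS_tot = 1 - 0.0212 = 0.9788

0.9788


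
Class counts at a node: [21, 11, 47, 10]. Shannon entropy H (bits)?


Probabilities: [21/89, 11/89, 47/89, 10/89] ≈ [0.236, 0.1236, 0.5281, 0.1124]
H = -((21/89)·log₂(21/89) + (11/89)·log₂(11/89) + (47/89)·log₂(47/89) + (10/89)·log₂(10/89))
  = 1.7052 bits

1.7052 bits


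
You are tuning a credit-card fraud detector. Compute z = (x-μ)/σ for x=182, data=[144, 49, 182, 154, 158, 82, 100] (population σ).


μ = 124.1429, σ = 44.3764
z = (182 - 124.1429)/44.3764 = 1.3038

1.3038


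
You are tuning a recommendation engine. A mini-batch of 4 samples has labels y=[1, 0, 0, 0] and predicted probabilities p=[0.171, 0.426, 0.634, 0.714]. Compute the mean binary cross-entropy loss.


L[0] = -ln(0.171) = 1.7661
L[1] = -ln(1-0.426) = -ln(0.574) = 0.5551
L[2] = -ln(1-0.634) = -ln(0.366) = 1.0051
L[3] = -ln(1-0.714) = -ln(0.286) = 1.2518
mean = (1.7661 + 0.5551 + 1.0051 + 1.2518)/4 = 1.1445

1.1445


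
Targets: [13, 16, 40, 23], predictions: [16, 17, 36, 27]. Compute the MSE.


Squared errors: (13-16)²=9, (16-17)²=1, (40-36)²=16, (23-27)²=16
Sum = 42
MSE = 42/4 = 21/2

21/2


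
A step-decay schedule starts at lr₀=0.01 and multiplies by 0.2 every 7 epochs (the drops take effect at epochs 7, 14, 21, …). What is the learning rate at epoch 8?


n_drops = ⌊8/7⌋ = 1
lr = 0.01·0.2^1 = 0.01·0.2 = 0.002

0.002


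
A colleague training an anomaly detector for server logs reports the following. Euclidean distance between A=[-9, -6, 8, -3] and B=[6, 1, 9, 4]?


d = √((-9-6)² + (-6-1)² + (8-9)² + (-3-4)²)
  = √(225 + 49 + 1 + 49)
  = √324 = 18.0

18.0


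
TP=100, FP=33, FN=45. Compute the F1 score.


Precision = 100/133 = 0.7519
Recall = 100/145 = 0.6897
F1 = 2·P·R/(P+R) = 2·TP/(2·TP+FP+FN) = 200/(200+33+45) = 200/278 = 0.7194

0.7194


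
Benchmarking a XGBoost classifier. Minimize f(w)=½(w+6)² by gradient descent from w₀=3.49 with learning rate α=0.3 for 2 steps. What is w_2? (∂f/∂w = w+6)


step 1: grad = 3.49+6 = 9.49; w = 3.49 - 0.3·(9.49) = 0.643
step 2: grad = 0.643+6 = 6.643; w = 0.643 - 0.3·(6.643) = -1.3499

-1.3499


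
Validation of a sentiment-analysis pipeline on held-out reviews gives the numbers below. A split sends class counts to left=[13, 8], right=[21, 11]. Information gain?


Parent = [34, 19], H_parent = 0.9414
H_left = 0.9587 (n=21), H_right = 0.9284 (n=32)
H_children = (21/53)·0.9587 + (32/53)·0.9284 = 0.9404
IG = 0.9414 - 0.9404 = 0.001

0.001


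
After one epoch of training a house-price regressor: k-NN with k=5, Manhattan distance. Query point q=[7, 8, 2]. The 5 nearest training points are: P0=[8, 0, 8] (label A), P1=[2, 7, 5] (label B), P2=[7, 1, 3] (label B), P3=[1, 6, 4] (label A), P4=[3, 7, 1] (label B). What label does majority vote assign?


d(q,P0) = 15  (label A)
d(q,P1) = 9  (label B)
d(q,P2) = 8  (label B)
d(q,P3) = 10  (label A)
d(q,P4) = 6  (label B)
Votes: A=2, B=3
Majority → B

B


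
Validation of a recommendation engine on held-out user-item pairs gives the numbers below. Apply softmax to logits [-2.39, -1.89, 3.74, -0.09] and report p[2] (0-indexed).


Exponentials: e^-2.39=0.0916, e^-1.89=0.1511, e^3.74=42.098, e^-0.09=0.9139
Sum = 43.2546
Softmax = [0.0021, 0.0035, 0.9733, 0.0211]
p[2] = 42.098/43.2546 = 0.9733

0.9733


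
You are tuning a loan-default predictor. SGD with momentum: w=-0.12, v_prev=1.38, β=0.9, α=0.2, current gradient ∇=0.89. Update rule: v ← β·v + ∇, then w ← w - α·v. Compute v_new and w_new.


v_new = 0.9·1.38 + 0.89 = 1.242 + 0.89 = 2.132
w_new = -0.12 - 0.2·2.132 = -0.12 - 0.4264 = -0.5464

v_new=2.132, w_new=-0.5464


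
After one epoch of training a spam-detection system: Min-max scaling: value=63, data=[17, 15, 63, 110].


min=15, max=110
(63-15)/(110-15) = 48/95 = 0.5053

0.5053


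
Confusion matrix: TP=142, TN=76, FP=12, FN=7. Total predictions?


Total = TP + TN + FP + FN
= 142 + 76 + 12 + 7
= 237
(Predicted positive: 154, predicted negative: 83)

237


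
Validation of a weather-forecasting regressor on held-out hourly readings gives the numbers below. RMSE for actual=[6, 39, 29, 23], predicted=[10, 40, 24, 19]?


MSE = 58/4 = 14.5
RMSE = √(58/4) = 3.8079

3.8079


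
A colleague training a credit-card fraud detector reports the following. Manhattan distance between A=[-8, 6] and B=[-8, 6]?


d = |-8+ 8| + |6-6|
  = 0 + 0
  = 0

0


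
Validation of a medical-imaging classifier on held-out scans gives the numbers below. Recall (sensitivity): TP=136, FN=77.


Recall = TP/(TP+FN)
= 136/(136+77)
= 136/213 = 63.85%

63.85%


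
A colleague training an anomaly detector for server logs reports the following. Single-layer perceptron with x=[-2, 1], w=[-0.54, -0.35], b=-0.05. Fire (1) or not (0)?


z = (-2)·(-0.54) + (1)·(-0.35) - 0.05
  = 0.68
step(z) = 1 (z≥0)

1


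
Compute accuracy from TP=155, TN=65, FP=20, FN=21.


Accuracy = (TP+TN)/(TP+TN+FP+FN)
= (155+65)/(261)
= 220/261 = 84.29%

84.29%


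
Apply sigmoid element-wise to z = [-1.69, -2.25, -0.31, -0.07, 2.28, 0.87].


σ(-1.69) = 1/(1+e^1.69) = 0.1558
σ(-2.25) = 1/(1+e^2.25) = 0.0953
σ(-0.31) = 1/(1+e^0.31) = 0.4231
σ(-0.07) = 1/(1+e^0.07) = 0.4825
σ(2.28) = 1/(1+e^-2.28) = 0.9072
σ(0.87) = 1/(1+e^-0.87) = 0.7047
result = [0.1558, 0.0953, 0.4231, 0.4825, 0.9072, 0.7047]

[0.1558, 0.0953, 0.4231, 0.4825, 0.9072, 0.7047]


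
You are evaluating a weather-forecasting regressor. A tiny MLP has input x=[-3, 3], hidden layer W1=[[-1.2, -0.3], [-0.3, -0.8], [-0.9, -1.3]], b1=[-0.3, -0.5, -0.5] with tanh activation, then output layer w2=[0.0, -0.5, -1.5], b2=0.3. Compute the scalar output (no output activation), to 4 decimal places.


z1[0] = (-1.2)·(-3) + (-0.3)·(3) - 0.3 = 2.4
z1[1] = (-0.3)·(-3) + (-0.8)·(3) - 0.5 = -2.0
z1[2] = (-0.9)·(-3) + (-1.3)·(3) - 0.5 = -1.7
h = tanh(z1) = [0.9837, -0.964, -0.9354]
output = (0.0)·(0.9837) + (-0.5)·(-0.964) + (-1.5)·(-0.9354) + 0.3 = 2.1851

2.1851


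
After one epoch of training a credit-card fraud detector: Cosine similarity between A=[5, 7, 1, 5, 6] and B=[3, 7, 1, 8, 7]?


A·B = 5·3 + 7·7 + 1·1 + 5·8 + 6·7 = 147
‖A‖ = √136 = 11.6619, ‖B‖ = √172 = 13.1149
cos = 147/(√136·√172) = 147/√23392 = 0.9611

0.9611


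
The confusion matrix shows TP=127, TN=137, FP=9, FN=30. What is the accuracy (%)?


Accuracy = (TP+TN)/(TP+TN+FP+FN)
= (127+137)/(303)
= 264/303 = 87.13%

87.13%


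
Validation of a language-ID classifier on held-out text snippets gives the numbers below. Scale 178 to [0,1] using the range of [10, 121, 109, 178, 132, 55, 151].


min=10, max=178
(178-10)/(178-10) = 168/168 = 1.0

1.0


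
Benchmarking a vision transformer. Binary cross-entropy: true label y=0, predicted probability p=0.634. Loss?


BCE = -[y·ln(p) + (1-y)·ln(1-p)]
= -0 - 1·ln(1-0.634)
= -ln(0.366) = 1.0051

1.0051


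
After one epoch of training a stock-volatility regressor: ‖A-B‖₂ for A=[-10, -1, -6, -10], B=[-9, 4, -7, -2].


d = √((-10+ 9)² + (-1-4)² + (-6+ 7)² + (-10+ 2)²)
  = √(1 + 25 + 1 + 64)
  = √91 = 9.5394

9.5394


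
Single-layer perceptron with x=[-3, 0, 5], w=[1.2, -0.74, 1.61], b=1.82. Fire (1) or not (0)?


z = (-3)·(1.2) + (0)·(-0.74) + (5)·(1.61) + 1.82
  = 6.27
step(z) = 1 (z≥0)

1


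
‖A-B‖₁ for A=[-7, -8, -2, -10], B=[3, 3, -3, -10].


d = |-7-3| + |-8-3| + |-2+ 3| + |-10+ 10|
  = 10 + 11 + 1 + 0
  = 22

22


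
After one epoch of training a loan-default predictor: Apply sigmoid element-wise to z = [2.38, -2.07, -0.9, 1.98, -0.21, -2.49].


σ(2.38) = 1/(1+e^-2.38) = 0.9153
σ(-2.07) = 1/(1+e^2.07) = 0.112
σ(-0.9) = 1/(1+e^0.9) = 0.2891
σ(1.98) = 1/(1+e^-1.98) = 0.8787
σ(-0.21) = 1/(1+e^0.21) = 0.4477
σ(-2.49) = 1/(1+e^2.49) = 0.0766
result = [0.9153, 0.112, 0.2891, 0.8787, 0.4477, 0.0766]

[0.9153, 0.112, 0.2891, 0.8787, 0.4477, 0.0766]


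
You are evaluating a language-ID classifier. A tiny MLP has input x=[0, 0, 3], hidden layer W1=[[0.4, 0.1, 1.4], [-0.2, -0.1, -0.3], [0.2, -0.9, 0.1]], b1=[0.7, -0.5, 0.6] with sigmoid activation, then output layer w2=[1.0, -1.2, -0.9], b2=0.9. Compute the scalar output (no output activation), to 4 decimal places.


z1[0] = (0.4)·(0) + (0.1)·(0) + (1.4)·(3) + 0.7 = 4.9
z1[1] = (-0.2)·(0) + (-0.1)·(0) + (-0.3)·(3) - 0.5 = -1.4
z1[2] = (0.2)·(0) + (-0.9)·(0) + (0.1)·(3) + 0.6 = 0.9
h = sigmoid(z1) = [0.9926, 0.1978, 0.7109]
output = (1.0)·(0.9926) + (-1.2)·(0.1978) + (-0.9)·(0.7109) + 0.9 = 1.0154

1.0154


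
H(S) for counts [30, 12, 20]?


Probabilities: [30/62, 12/62, 20/62] ≈ [0.4839, 0.1935, 0.3226]
H = -((30/62)·log₂(30/62) + (12/62)·log₂(12/62) + (20/62)·log₂(20/62))
  = 1.4919 bits

1.4919 bits


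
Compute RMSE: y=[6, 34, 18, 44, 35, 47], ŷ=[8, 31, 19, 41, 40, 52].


MSE = 73/6 = 12.1667
RMSE = √(73/6) = 3.4881

3.4881


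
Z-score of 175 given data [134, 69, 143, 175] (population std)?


μ = 130.25, σ = 38.5057
z = (175 - 130.25)/38.5057 = 1.1622

1.1622


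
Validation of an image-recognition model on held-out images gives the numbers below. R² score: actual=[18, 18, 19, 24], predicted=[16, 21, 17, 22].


ȳ = 19.75
SS_res = Σ(y-ŷ)² = 21
SS_tot = Σ(y-ȳ)² = 24.75
R² = 1 - SS_res/SS_tot = 1 - 0.8485 = 0.1515

0.1515


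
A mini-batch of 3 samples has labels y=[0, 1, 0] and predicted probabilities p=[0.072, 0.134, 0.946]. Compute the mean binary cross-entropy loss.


L[0] = -ln(1-0.072) = -ln(0.928) = 0.0747
L[1] = -ln(0.134) = 2.0099
L[2] = -ln(1-0.946) = -ln(0.054) = 2.9188
mean = (0.0747 + 2.0099 + 2.9188)/3 = 1.6678

1.6678


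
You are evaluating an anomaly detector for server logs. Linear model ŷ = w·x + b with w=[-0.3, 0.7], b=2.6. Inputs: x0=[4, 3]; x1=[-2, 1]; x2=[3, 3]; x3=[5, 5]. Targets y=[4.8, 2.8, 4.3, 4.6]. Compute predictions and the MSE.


ŷ0 = (-0.3)·(4) + (0.7)·(3) + 2.6 = 3.5
ŷ1 = (-0.3)·(-2) + (0.7)·(1) + 2.6 = 3.9
ŷ2 = (-0.3)·(3) + (0.7)·(3) + 2.6 = 3.8
ŷ3 = (-0.3)·(5) + (0.7)·(5) + 2.6 = 4.6
errors² = [1.69, 1.21, 0.25, 0.0]
MSE = 3.1500/4 = 0.7875

0.7875


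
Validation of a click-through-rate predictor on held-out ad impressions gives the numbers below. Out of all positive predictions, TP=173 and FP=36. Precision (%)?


Precision = TP/(TP+FP)
= 173/(173+36)
= 173/209 = 82.78%

82.78%


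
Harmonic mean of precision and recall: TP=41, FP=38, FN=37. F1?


Precision = 41/79 = 0.519
Recall = 41/78 = 0.5256
F1 = 2·P·R/(P+R) = 2·TP/(2·TP+FP+FN) = 82/(82+38+37) = 82/157 = 0.5223

0.5223


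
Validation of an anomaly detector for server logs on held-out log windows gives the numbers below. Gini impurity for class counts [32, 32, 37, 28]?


Probabilities: [32/129, 32/129, 37/129, 28/129] ≈ [0.2481, 0.2481, 0.2868, 0.2171]
Σpᵢ² = (1024 + 1024 + 1369 + 784)/129² = 4201/16641
Gini = 1 - Σpᵢ² = 1 - 4201/16641 = 0.7476

0.7476


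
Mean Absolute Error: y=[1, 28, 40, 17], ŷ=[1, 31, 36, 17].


Absolute errors: |1-1|=0, |28-31|=3, |40-36|=4, |17-17|=0
Sum = 7
MAE = 7/4 = 7/4

7/4


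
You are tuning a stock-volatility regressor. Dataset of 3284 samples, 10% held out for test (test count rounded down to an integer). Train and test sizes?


Test = ⌊3284·10/100⌋ = 328
Train = 3284 - 328 = 2956

Train: 2956, Test: 328


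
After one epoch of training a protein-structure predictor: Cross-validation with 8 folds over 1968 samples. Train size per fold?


Fold size = 1968/8 = 246
Training per fold = 1968 - 246 = 1722

1722


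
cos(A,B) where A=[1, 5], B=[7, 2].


A·B = 1·7 + 5·2 = 17
‖A‖ = √26 = 5.099, ‖B‖ = √53 = 7.2801
cos = 17/(√26·√53) = 17/√1378 = 0.458

0.458


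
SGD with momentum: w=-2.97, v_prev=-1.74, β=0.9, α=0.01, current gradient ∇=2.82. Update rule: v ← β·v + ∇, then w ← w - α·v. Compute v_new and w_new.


v_new = 0.9·-1.74 + 2.82 = -1.566 + 2.82 = 1.254
w_new = -2.97 - 0.01·1.254 = -2.97 - 0.01254 = -2.98254

v_new=1.254, w_new=-2.98254


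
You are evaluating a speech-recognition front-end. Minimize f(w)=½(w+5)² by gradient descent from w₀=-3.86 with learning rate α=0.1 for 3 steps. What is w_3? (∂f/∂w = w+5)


step 1: grad = -3.86+5 = 1.14; w = -3.86 - 0.1·(1.14) = -3.974
step 2: grad = -3.974+5 = 1.026; w = -3.974 - 0.1·(1.026) = -4.0766
step 3: grad = -4.0766+5 = 0.9234; w = -4.0766 - 0.1·(0.9234) = -4.16894

-4.16894


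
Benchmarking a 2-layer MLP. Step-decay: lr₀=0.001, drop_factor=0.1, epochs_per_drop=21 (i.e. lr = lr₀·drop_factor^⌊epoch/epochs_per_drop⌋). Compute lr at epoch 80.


n_drops = ⌊80/21⌋ = 3
lr = 0.001·0.1^3 = 0.001·0.001 = 0.000001

0.000001


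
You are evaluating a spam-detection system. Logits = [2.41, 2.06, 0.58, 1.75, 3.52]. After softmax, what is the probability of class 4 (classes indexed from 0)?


Exponentials: e^2.41=11.134, e^2.06=7.846, e^0.58=1.786, e^1.75=5.7546, e^3.52=33.7844
Sum = 60.305
Softmax = [0.1846, 0.1301, 0.0296, 0.0954, 0.5602]
p[4] = 33.7844/60.305 = 0.5602

0.5602


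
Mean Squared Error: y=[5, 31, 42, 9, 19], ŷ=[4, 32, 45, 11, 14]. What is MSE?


Squared errors: (5-4)²=1, (31-32)²=1, (42-45)²=9, (9-11)²=4, (19-14)²=25
Sum = 40
MSE = 40/5 = 8

8


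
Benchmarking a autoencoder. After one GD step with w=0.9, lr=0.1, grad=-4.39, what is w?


w_new = w - α·∇
= 0.9 - 0.1·-4.39
= 0.9 + 0.439
= 1.339

1.339


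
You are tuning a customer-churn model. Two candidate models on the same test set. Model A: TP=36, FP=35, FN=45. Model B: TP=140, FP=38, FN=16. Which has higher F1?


Model A: P=36/71=0.507, R=36/81=0.4444, F1=2PR/(P+R)=2TP/(2TP+FP+FN)=72/152=0.4737
Model B: P=140/178=0.7865, R=140/156=0.8974, F1=2PR/(P+R)=2TP/(2TP+FP+FN)=280/334=0.8383
0.4737 < 0.8383 → Model B

Model B


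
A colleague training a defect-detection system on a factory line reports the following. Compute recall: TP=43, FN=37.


Recall = TP/(TP+FN)
= 43/(43+37)
= 43/80 = 53.75%

53.75%
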